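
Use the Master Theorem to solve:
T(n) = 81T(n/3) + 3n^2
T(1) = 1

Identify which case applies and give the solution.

a=81, b=3, f(n)=3n^2. log_3(81) = 4. Since c=2 < 4, Case 1 applies: T(n) = Θ(n^log_b(a)) = O(n^4).

Answer: O(n^4) - Case 1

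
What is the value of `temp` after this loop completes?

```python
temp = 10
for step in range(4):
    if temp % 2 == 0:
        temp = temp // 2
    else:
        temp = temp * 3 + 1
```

Collatz-style transformation from 10
`temp` takes the values: 10 → 5 → 16 → 8 → 4

Answer: 4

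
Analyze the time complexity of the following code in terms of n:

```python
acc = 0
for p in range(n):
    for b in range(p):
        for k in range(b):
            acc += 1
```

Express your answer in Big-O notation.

Each loop level contributes: n × n × n. Multiplying the contributions gives O(n^3).

Answer: O(n^3)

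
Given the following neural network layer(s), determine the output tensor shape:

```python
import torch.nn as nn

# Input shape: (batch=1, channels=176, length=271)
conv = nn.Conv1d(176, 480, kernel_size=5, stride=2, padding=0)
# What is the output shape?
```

Input: (1, 176, 271) -> Output: (1, 480, 134)

Answer: (1, 480, 134)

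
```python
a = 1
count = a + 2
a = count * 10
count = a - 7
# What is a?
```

Trace:
`a = 1` → a = 1
`count = a + 2` → count = 3
`a = count * 10` → a = 30
`count = a - 7` → count = 23
So a = 30

Answer: 30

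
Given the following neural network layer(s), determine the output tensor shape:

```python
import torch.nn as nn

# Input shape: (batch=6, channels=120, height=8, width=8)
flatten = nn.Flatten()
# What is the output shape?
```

Input: (6, 120, 8, 8) -> Output: (6, 7680)

Answer: (6, 7680)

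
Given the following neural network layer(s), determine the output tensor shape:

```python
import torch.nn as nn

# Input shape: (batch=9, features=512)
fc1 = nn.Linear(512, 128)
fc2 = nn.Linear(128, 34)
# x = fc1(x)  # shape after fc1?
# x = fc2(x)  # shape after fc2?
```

Input: (9, 512) -> after fc1: (9, 128) -> Output: (9, 34)

Answer: (9, 34)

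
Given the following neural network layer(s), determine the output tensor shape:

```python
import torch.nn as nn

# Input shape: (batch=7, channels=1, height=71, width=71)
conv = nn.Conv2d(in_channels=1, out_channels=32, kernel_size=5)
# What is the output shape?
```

Input: (7, 1, 71, 71) -> Output: (7, 32, 67, 67)

Answer: (7, 32, 67, 67)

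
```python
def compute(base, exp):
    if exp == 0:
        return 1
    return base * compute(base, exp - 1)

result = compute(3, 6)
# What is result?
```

compute(3, 6) = 3 * 3 * 3 * 3 * 3 * 3 = 729

Answer: 729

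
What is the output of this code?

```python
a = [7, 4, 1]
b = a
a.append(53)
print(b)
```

Key concept: basic list aliasing.
Step by step:
`a = [7, 4, 1]` → a = [7, 4, 1]
`b = a` → b = [7, 4, 1] (same object as a)
`a.append(53)` → a = [7, 4, 1, 53] (same object as b); b = [7, 4, 1, 53] (same object as a)
`print(b)` → prints [7, 4, 1, 53]

Answer: [7, 4, 1, 53]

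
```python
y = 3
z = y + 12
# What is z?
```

Trace:
`y = 3` → y = 3
`z = y + 12` → z = 15
So z = 15

Answer: 15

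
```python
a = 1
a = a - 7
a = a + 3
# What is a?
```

Trace:
`a = 1` → a = 1
`a = a - 7` → a = -6
`a = a + 3` → a = -3
So a = -3

Answer: -3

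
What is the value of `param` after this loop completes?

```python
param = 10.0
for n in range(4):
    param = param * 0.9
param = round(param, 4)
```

Exponential decay: 10.0 * 0.9^4
`param` takes the values: 10.0 → 9.0 → 8.1 → 7.29 → 6.561

Answer: 6.561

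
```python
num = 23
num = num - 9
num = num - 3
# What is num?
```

Trace:
`num = 23` → num = 23
`num = num - 9` → num = 14
`num = num - 3` → num = 11
So num = 11

Answer: 11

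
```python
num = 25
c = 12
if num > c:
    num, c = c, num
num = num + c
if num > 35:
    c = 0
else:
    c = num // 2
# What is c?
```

Trace:
`num = 25` → num = 25
`c = 12` → c = 12
`if num > c: ...` → num > c is True → num = 12; c = 25
`num = num + c` → num = 37
`if num > 35: ...` → num > 35 is True → c = 0
So c = 0

Answer: 0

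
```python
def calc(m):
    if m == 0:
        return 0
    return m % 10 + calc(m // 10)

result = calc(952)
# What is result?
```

Sum of digits of 952: 2 + 5 + 9 = 16

Answer: 16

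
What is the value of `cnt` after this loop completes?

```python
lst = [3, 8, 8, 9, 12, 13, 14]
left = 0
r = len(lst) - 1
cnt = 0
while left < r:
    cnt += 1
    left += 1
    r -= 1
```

Iterations until pointers meet (list length 7)
`cnt` takes the values: 0 → 1 → 2 → 3

Answer: 3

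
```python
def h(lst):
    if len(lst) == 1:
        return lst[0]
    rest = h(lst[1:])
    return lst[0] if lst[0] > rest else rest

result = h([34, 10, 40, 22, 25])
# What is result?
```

Recursive max over [34, 10, 40, 22, 25] = 40

Answer: 40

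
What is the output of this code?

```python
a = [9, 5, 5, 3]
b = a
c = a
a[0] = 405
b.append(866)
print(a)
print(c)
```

Key concept: multiple aliases.
Step by step:
`a = [9, 5, 5, 3]` → a = [9, 5, 5, 3]
`b = a` → b = [9, 5, 5, 3] (same object as a)
`c = a` → c = [9, 5, 5, 3] (same object as a, b)
`a[0] = 405` → a = [405, 5, 5, 3] (same object as b, c); b = [405, 5, 5, 3] (same object as a, c); c = [405, 5, 5, 3] (same object as a, b)
`b.append(866)` → a = [405, 5, 5, 3, 866] (same object as b, c); b = [405, 5, 5, 3, 866] (same object as a, c); c = [405, 5, 5, 3, 866] (same object as a, b)
`print(a)` → prints [405, 5, 5, 3, 866]
`print(c)` → prints [405, 5, 5, 3, 866]

Answer:
[405, 5, 5, 3, 866]
[405, 5, 5, 3, 866]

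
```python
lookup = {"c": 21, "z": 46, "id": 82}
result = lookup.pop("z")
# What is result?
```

Trace:
`lookup = {"c": 21, "z": 46, "id": 82}` → lookup = {'c': 21, 'z': 46, 'id': 82}
`result = lookup.pop("z")` → lookup = {'c': 21, 'id': 82}; result = 46
So result = 46

Answer: 46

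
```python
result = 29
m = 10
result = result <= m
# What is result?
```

Trace:
`result = 29` → result = 29
`m = 10` → m = 10
`result = result <= m` → result = False
So result = False

Answer: False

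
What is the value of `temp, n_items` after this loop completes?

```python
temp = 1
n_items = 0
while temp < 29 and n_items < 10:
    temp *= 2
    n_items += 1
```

Double until >= 29 or 10 iterations
`temp, n_items` takes the values: (1, 0) → (2, 0) → (2, 1) → (4, 1) → (4, 2) → (8, 2) → (8, 3) → (16, 3) → (16, 4) → (32, 4) → (32, 5)

Answer: 32, 5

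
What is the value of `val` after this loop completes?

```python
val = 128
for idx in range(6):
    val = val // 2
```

Halve 6 times: 128 // 2^6 = 2
`val` takes the values: 128 → 64 → 32 → 16 → 8 → 4 → 2

Answer: 2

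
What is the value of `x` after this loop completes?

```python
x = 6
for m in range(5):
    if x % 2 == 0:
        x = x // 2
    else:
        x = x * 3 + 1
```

Collatz-style transformation from 6
`x` takes the values: 6 → 3 → 10 → 5 → 16 → 8

Answer: 8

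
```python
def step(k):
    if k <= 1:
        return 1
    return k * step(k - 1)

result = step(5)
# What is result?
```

step(5) = 5 * 4 * 3 * 2 * 1 = 120

Answer: 120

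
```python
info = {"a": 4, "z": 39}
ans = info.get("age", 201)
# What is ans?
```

Trace:
`info = {"a": 4, "z": 39}` → info = {'a': 4, 'z': 39}
`ans = info.get("age", 201)` → ans = 201
So ans = 201

Answer: 201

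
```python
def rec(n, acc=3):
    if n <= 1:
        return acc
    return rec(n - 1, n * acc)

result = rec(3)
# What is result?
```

Accumulator trace (n, acc): (3, 3) -> (2, 9) -> (1, 18) -> return 18

Answer: 18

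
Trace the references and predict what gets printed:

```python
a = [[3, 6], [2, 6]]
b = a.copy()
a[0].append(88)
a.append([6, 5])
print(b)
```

Key concept: shallow copy with nested lists.
Step by step:
`a = [[3, 6], [2, 6]]` → a = [[3, 6], [2, 6]]
`b = a.copy()` → b = [[3, 6], [2, 6]]
`a[0].append(88)` → a = [[3, 6, 88], [2, 6]]; b = [[3, 6, 88], [2, 6]]
`a.append([6, 5])` → a = [[3, 6, 88], [2, 6], [6, 5]]
`print(b)` → prints [[3, 6, 88], [2, 6]]

Answer: [[3, 6, 88], [2, 6]]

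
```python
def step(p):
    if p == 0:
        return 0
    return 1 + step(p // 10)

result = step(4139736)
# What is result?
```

Count of digits of 4139736: 7

Answer: 7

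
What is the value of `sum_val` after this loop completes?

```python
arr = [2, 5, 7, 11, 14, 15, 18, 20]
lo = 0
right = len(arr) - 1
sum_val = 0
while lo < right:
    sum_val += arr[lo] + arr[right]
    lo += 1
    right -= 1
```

Sum of pairs from ends
`sum_val` takes the values: 0 → 22 → 45 → 67 → 92

Answer: 92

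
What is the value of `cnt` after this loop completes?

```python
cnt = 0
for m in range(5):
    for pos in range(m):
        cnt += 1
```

Triangle number: 0+1+2+...+4
`cnt` takes the values: 0 → 1 → 2 → 3 → 4 → 5 → 6 → 7 → 8 → 9 → 10

Answer: 10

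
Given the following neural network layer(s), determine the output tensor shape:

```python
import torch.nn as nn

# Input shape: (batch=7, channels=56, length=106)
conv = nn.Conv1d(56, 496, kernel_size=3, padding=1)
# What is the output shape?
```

Input: (7, 56, 106) -> Output: (7, 496, 106)

Answer: (7, 496, 106)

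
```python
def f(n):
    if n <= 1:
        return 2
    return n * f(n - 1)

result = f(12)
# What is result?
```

f(12) = 12 * 11 * 10 * 9 * 8 * 7 * 6 * 5 * 4 * 3 * 2 * 2 = 958003200

Answer: 958003200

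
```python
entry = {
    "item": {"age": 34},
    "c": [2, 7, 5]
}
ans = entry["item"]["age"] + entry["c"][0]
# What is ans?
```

Trace:
`entry = { ...` → entry = {'item': {'age': 34}, 'c': [2, 7, 5]}
`ans = entry["item"]["age"] + entry["c"][0]` → ans = 36
So ans = 36

Answer: 36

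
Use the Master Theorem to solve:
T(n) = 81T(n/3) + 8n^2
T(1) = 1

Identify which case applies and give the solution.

a=81, b=3, f(n)=8n^2. log_3(81) = 4. Since c=2 < 4, Case 1 applies: T(n) = Θ(n^log_b(a)) = O(n^4).

Answer: O(n^4) - Case 1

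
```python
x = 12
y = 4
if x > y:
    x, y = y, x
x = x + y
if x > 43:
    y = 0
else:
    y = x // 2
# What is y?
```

Trace:
`x = 12` → x = 12
`y = 4` → y = 4
`if x > y: ...` → x > y is True → x = 4; y = 12
`x = x + y` → x = 16
`if x > 43: ...` → x > 43 is False, take else branch → y = 8
So y = 8

Answer: 8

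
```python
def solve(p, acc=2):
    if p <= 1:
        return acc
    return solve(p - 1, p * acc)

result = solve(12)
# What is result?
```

Accumulator trace (n, acc): (12, 2) -> (11, 24) -> (10, 264) -> (9, 2640) -> (8, 23760) -> (7, 190080) -> (6, 1330560) -> (5, 7983360) -> (4, 39916800) -> (3, 159667200) -> (2, 479001600) -> (1, 958003200) -> return 958003200

Answer: 958003200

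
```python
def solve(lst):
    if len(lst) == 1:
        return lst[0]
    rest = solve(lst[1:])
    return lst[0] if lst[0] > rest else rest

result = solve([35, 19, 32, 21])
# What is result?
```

Recursive max over [35, 19, 32, 21] = 35

Answer: 35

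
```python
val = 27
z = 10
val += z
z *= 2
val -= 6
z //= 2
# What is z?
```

Trace:
`val = 27` → val = 27
`z = 10` → z = 10
`val += z` → val = 37
`z *= 2` → z = 20
`val -= 6` → val = 31
`z //= 2` → z = 10
So z = 10

Answer: 10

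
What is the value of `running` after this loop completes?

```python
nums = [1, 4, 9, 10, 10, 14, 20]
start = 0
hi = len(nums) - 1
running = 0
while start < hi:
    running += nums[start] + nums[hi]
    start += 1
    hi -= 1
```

Sum of pairs from ends
`running` takes the values: 0 → 21 → 39 → 58

Answer: 58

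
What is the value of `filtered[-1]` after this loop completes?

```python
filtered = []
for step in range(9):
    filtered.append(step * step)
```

Last element of squares 0 to 8
`filtered` takes the values: [] → [0] → [0, 1] → [0, 1, 4] → [0, 1, 4, 9] → [0, 1, 4, 9, 16] → [0, 1, 4, 9, 16, 25] → [0, 1, 4, 9, 16, 25, 36] → [0, 1, 4, 9, 16, 25, 36, 49] → [0, 1, 4, 9, 16, 25, 36, 49, 64]
So `filtered[-1]` = 64

Answer: 64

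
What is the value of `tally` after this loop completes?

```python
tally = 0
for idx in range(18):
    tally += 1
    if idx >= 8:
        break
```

Loop breaks when idx reaches 8, tally is 9
`tally` takes the values: 0 → 1 → 2 → 3 → 4 → 5 → 6 → 7 → 8 → 9

Answer: 9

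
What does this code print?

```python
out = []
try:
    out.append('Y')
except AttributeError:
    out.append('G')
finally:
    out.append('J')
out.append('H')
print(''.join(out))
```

Execution trace: 'Y' (try body, no exception) → 'J' (finally) → 'H' (after the try/except). Output: YJH

Answer: YJH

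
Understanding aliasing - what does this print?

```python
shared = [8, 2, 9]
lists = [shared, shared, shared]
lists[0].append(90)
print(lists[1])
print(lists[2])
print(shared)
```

Key concept: list of same reference.
Step by step:
`shared = [8, 2, 9]` → shared = [8, 2, 9]
`lists = [shared, shared, shared]` → lists = [[8, 2, 9], [8, 2, 9], [8, 2, 9]]
`lists[0].append(90)` → shared = [8, 2, 9, 90]; lists = [[8, 2, 9, 90], [8, 2, 9, 90], [8, 2, 9, 90]]
`print(lists[1])` → prints [8, 2, 9, 90]
`print(lists[2])` → prints [8, 2, 9, 90]
`print(shared)` → prints [8, 2, 9, 90]

Answer:
[8, 2, 9, 90]
[8, 2, 9, 90]
[8, 2, 9, 90]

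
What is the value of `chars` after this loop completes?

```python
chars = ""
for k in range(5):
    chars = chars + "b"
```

Repeat 'b' 5 times
`chars` takes the values: "" → "b" → "bb" → "bbb" → "bbbb" → "bbbbb"

Answer: "bbbbb"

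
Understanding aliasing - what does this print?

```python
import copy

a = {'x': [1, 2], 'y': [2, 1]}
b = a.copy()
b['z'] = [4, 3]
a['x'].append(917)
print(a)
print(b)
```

Key concept: shallow copy of dict with mutable values.
Step by step:
`a = {'x': [1, 2], 'y': [2, 1]}` → a = {'x': [1, 2], 'y': [2, 1]}
`b = a.copy()` → b = {'x': [1, 2], 'y': [2, 1]}
`b['z'] = [4, 3]` → b = {'x': [1, 2], 'y': [2, 1], 'z': [4, 3]}
`a['x'].append(917)` → a = {'x': [1, 2, 917], 'y': [2, 1]}; b = {'x': [1, 2, 917], 'y': [2, 1], 'z': [4, 3]}
`print(a)` → prints {'x': [1, 2, 917], 'y': [2, 1]}
`print(b)` → prints {'x': [1, 2, 917], 'y': [2, 1], 'z': [4, 3]}

Answer:
{'x': [1, 2, 917], 'y': [2, 1]}
{'x': [1, 2, 917], 'y': [2, 1], 'z': [4, 3]}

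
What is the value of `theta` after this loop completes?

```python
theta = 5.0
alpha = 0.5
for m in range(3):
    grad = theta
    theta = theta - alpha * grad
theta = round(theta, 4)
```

Gradient descent: w = 5.0 * (1 - 0.5)^3
`theta` takes the values: 5.0 → 2.5 → 1.25 → 0.625

Answer: 0.625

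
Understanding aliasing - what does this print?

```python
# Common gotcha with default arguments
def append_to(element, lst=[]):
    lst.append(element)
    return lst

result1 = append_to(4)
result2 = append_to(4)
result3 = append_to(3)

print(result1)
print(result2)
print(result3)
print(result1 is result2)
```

Key concept: mutable default argument gotcha.
Step by step:
`result1 = append_to(4)` → result1 = [4]
`result2 = append_to(4)` → result1 = [4, 4] (same object as result2); result2 = [4, 4] (same object as result1)
`result3 = append_to(3)` → result1 = [4, 4, 3] (same object as result2, result3); result2 = [4, 4, 3] (same object as result1, result3); result3 = [4, 4, 3] (same object as result1, result2)
`print(result1)` → prints [4, 4, 3]
`print(result2)` → prints [4, 4, 3]
`print(result3)` → prints [4, 4, 3]
`print(result1 is result2)` → prints True

Answer:
[4, 4, 3]
[4, 4, 3]
[4, 4, 3]
True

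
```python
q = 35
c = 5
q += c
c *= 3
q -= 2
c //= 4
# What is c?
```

Trace:
`q = 35` → q = 35
`c = 5` → c = 5
`q += c` → q = 40
`c *= 3` → c = 15
`q -= 2` → q = 38
`c //= 4` → c = 3
So c = 3

Answer: 3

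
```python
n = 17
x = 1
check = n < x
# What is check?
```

Trace:
`n = 17` → n = 17
`x = 1` → x = 1
`check = n < x` → check = False
So check = False

Answer: False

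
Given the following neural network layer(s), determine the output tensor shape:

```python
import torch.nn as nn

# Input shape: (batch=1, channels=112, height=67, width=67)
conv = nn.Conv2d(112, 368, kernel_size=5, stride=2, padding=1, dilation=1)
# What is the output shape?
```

Input: (1, 112, 67, 67) -> Output: (1, 368, 33, 33)

Answer: (1, 368, 33, 33)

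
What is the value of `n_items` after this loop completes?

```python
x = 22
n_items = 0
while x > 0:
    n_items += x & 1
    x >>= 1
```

Count set bits in 22 (binary: 0b10110)
`n_items` takes the values: 0 → 1 → 2 → 3

Answer: 3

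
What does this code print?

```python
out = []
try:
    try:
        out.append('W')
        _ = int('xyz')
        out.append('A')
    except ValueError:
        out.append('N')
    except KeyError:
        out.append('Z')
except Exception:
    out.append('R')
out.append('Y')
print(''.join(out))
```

Execution trace: 'W' (inner try body) → 'N' (inner except ValueError) → 'Y' (after the try/except). Output: WNY

Answer: WNY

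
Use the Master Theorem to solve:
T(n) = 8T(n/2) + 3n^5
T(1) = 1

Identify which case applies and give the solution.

a=8, b=2, f(n)=3n^5. log_2(8) = 3. Since c=5 > 3 and the regularity condition holds (8(n/2)^5 = (8/2^5)n^5 with 8/2^5 < 1), Case 3 applies: T(n) = Θ(f(n)) = O(n^5).

Answer: O(n^5) - Case 3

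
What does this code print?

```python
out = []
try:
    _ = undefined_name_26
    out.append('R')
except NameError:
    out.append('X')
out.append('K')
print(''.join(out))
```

Execution trace: 'X' (except NameError) → 'K' (after the try/except). Output: XK

Answer: XK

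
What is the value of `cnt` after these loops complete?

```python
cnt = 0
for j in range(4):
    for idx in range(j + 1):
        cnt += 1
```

Triangle: 1 + 2 + ... + 4
`cnt` takes the values: 0 → 1 → 2 → 3 → 4 → 5 → 6 → 7 → 8 → 9 → 10

Answer: 10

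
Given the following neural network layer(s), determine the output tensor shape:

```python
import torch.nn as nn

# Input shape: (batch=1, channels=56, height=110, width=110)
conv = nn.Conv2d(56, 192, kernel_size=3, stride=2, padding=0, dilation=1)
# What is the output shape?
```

Input: (1, 56, 110, 110) -> Output: (1, 192, 54, 54)

Answer: (1, 192, 54, 54)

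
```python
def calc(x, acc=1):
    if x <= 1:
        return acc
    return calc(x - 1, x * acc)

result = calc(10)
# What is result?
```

Accumulator trace (n, acc): (10, 1) -> (9, 10) -> (8, 90) -> (7, 720) -> (6, 5040) -> (5, 30240) -> (4, 151200) -> (3, 604800) -> (2, 1814400) -> (1, 3628800) -> return 3628800

Answer: 3628800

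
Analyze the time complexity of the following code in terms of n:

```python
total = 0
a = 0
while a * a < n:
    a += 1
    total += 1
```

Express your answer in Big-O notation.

Each loop level contributes: √n. Multiplying the contributions gives O(√n).

Answer: O(√n)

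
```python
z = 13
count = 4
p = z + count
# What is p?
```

Trace:
`z = 13` → z = 13
`count = 4` → count = 4
`p = z + count` → p = 17
So p = 17

Answer: 17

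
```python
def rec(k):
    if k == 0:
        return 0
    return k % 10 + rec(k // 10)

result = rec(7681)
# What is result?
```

Sum of digits of 7681: 1 + 8 + 6 + 7 = 22

Answer: 22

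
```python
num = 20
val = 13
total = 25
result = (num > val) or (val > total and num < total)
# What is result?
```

Trace:
`num = 20` → num = 20
`val = 13` → val = 13
`total = 25` → total = 25
`result = (num > val) or (val > total and num < total)` → result = True
So result = True

Answer: True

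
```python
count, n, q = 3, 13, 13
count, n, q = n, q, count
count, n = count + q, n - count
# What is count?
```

Trace:
`count, n, q = 3, 13, 13` → count = 3; n = 13; q = 13
`count, n, q = n, q, count` → count = 13; n = 13; q = 3
`count, n = count + q, n - count` → count = 16; n = 0
So count = 16

Answer: 16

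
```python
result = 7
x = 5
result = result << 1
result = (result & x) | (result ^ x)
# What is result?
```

Trace:
`result = 7` → result = 7
`x = 5` → x = 5
`result = result << 1` → result = 14
`result = (result & x) | (result ^ x)` → result = 15
So result = 15

Answer: 15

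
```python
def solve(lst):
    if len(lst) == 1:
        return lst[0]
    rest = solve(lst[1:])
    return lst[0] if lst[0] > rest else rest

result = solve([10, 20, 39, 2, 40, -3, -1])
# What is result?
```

Recursive max over [10, 20, 39, 2, 40, -3, -1] = 40

Answer: 40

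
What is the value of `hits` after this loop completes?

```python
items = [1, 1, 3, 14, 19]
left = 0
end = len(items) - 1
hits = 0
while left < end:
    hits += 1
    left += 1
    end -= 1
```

Iterations until pointers meet (list length 5)
`hits` takes the values: 0 → 1 → 2

Answer: 2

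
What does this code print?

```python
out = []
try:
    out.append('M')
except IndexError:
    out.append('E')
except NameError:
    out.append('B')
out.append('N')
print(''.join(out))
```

Execution trace: 'M' (try body, no exception) → 'N' (after the try/except). Output: MN

Answer: MN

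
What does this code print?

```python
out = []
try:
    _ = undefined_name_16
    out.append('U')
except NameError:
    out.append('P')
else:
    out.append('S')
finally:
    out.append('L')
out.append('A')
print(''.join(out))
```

Execution trace: 'P' (except NameError) → 'L' (finally) → 'A' (after the try/except). Output: PLA

Answer: PLA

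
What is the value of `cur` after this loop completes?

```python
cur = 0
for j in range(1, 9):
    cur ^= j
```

XOR of 1 to 8
`cur` takes the values: 0 → 1 → 3 → 0 → 4 → 1 → 7 → 0 → 8

Answer: 8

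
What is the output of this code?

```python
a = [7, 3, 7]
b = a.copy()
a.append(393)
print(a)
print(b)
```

Key concept: list.copy() creates independent copy.
Step by step:
`a = [7, 3, 7]` → a = [7, 3, 7]
`b = a.copy()` → b = [7, 3, 7]
`a.append(393)` → a = [7, 3, 7, 393]
`print(a)` → prints [7, 3, 7, 393]
`print(b)` → prints [7, 3, 7]

Answer:
[7, 3, 7, 393]
[7, 3, 7]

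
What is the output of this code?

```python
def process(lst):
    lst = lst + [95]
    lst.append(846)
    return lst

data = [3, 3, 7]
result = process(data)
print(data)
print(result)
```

Key concept: rebinding parameter vs mutation.
Step by step:
`data = [3, 3, 7]` → data = [3, 3, 7]
`result = process(data)` → result = [3, 3, 7, 95, 846]
`print(data)` → prints [3, 3, 7]
`print(result)` → prints [3, 3, 7, 95, 846]

Answer:
[3, 3, 7]
[3, 3, 7, 95, 846]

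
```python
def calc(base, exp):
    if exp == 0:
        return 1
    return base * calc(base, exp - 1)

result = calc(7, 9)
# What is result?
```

calc(7, 9) = 7 * 7 * 7 * 7 * 7 * 7 * 7 * 7 * 7 = 40353607

Answer: 40353607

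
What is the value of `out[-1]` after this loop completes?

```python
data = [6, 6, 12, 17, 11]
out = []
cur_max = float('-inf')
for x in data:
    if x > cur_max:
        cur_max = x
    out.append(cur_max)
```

Running max ends at 17
`out` takes the values: [] → [6] → [6, 6] → [6, 6, 12] → [6, 6, 12, 17] → [6, 6, 12, 17, 17]
So `out[-1]` = 17

Answer: 17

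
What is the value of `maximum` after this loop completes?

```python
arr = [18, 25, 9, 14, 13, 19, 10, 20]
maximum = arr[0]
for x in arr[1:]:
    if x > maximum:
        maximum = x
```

Maximum of [18, 25, 9, 14, 13, 19, 10, 20]
`maximum` takes the values: 18 → 25

Answer: 25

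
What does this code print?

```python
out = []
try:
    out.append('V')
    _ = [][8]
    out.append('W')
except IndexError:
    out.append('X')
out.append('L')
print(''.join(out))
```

Execution trace: 'V' (try body) → 'X' (except IndexError) → 'L' (after the try/except). Output: VXL

Answer: VXL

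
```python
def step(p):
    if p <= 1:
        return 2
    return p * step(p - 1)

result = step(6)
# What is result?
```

step(6) = 6 * 5 * 4 * 3 * 2 * 2 = 1440

Answer: 1440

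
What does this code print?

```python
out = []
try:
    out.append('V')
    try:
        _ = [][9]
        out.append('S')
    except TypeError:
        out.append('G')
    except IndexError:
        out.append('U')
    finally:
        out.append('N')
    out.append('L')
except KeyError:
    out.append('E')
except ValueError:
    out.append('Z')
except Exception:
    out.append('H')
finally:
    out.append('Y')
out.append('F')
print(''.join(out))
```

Execution trace: 'V' (try body) → 'U' (inner except IndexError) → 'N' (inner finally) → 'L' (try body, no exception) → 'Y' (finally) → 'F' (after the try/except). Output: VUNLYF

Answer: VUNLYF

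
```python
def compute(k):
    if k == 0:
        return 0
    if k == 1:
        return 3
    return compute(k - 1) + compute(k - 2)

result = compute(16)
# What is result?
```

Build up from base cases: compute(0)=0, compute(1)=3, compute(2)=3, compute(3)=6, compute(4)=9, compute(5)=15, compute(6)=24, ..., compute(16)=2961

Answer: 2961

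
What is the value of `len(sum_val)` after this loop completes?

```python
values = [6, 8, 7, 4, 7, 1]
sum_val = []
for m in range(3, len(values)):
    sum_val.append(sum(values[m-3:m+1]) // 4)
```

Number of 4-element averages
`sum_val` takes the values: [] → [6] → [6, 6] → [6, 6, 4]
So `len(sum_val)` = 3

Answer: 3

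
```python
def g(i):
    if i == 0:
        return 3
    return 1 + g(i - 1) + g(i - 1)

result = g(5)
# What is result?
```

g(i) = 1 + 2·g(i-1), g(0)=3. Closed form: (3+1)·2^5 - 1 = 127.

Answer: 127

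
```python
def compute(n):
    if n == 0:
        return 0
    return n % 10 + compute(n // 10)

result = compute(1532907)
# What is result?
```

Sum of digits of 1532907: 7 + 0 + 9 + 2 + 3 + 5 + 1 = 27

Answer: 27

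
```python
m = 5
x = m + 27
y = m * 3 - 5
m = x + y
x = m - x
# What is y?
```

Trace:
`m = 5` → m = 5
`x = m + 27` → x = 32
`y = m * 3 - 5` → y = 10
`m = x + y` → m = 42
`x = m - x` → x = 10
So y = 10

Answer: 10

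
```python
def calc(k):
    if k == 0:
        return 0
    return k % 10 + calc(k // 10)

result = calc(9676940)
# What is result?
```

Sum of digits of 9676940: 0 + 4 + 9 + 6 + 7 + 6 + 9 = 41

Answer: 41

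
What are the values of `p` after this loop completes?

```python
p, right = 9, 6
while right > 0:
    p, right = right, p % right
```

GCD of 9 and 6
`p` takes the values: 9 → 6 → 3

Answer: 3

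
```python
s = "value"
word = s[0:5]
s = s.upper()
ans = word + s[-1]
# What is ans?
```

Trace:
`s = "value"` → s = 'value'
`word = s[0:5]` → word = 'value'
`s = s.upper()` → s = 'VALUE'
`ans = word + s[-1]` → ans = 'valueE'
So ans = 'valueE'

Answer: 'valueE'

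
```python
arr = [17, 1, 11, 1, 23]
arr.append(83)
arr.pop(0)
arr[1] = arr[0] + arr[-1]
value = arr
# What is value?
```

Trace:
`arr = [17, 1, 11, 1, 23]` → arr = [17, 1, 11, 1, 23]
`arr.append(83)` → arr = [17, 1, 11, 1, 23, 83]
`arr.pop(0)` → arr = [1, 11, 1, 23, 83]
`arr[1] = arr[0] + arr[-1]` → arr = [1, 84, 1, 23, 83]
`value = arr` → value = [1, 84, 1, 23, 83]
So value = [1, 84, 1, 23, 83]

Answer: [1, 84, 1, 23, 83]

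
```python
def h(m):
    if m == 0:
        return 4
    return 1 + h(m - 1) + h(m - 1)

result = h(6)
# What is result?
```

h(m) = 1 + 2·h(m-1), h(0)=4. Closed form: (4+1)·2^6 - 1 = 319.

Answer: 319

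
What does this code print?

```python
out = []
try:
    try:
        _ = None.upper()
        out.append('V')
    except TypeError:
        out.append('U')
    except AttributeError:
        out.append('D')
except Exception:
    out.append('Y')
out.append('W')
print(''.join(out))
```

Execution trace: 'D' (inner except AttributeError) → 'W' (after the try/except). Output: DW

Answer: DW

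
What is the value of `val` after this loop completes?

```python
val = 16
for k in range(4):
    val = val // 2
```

Halve 4 times: 16 // 2^4 = 1
`val` takes the values: 16 → 8 → 4 → 2 → 1

Answer: 1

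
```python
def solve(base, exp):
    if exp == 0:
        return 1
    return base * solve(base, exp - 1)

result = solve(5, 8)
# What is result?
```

solve(5, 8) = 5 * 5 * 5 * 5 * 5 * 5 * 5 * 5 = 390625

Answer: 390625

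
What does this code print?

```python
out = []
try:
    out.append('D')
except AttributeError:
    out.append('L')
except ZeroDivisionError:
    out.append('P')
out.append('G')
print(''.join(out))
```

Execution trace: 'D' (try body, no exception) → 'G' (after the try/except). Output: DG

Answer: DG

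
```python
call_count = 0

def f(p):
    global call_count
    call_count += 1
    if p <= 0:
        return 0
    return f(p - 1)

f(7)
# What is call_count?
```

Linear recursion stepping by 1: 8 calls from p=7 down to ≤0.

Answer: 8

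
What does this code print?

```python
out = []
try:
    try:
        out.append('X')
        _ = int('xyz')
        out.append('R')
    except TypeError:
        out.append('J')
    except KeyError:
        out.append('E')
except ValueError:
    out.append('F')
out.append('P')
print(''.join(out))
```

Execution trace: 'X' (try body) → 'F' (outer except ValueError) → 'P' (after the try/except). Output: XFP

Answer: XFP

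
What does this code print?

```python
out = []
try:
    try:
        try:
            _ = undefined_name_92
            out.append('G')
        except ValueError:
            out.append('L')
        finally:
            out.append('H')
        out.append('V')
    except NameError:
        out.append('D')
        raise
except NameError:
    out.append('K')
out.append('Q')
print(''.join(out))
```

Execution trace: 'H' (inner finally) → 'D' (except NameError) → 'K' (outer except NameError) → 'Q' (after the try/except). Output: HDKQ

Answer: HDKQ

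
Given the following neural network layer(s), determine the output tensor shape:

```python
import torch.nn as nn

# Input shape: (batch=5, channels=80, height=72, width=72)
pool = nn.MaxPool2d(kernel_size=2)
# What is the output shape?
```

Input: (5, 80, 72, 72) -> Output: (5, 80, 36, 36)

Answer: (5, 80, 36, 36)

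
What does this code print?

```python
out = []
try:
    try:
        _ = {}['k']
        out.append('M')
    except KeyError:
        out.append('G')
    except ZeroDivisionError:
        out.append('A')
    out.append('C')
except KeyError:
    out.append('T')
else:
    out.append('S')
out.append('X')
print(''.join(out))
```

Execution trace: 'G' (inner except KeyError) → 'C' (try body, no exception) → 'S' (else) → 'X' (after the try/except). Output: GCSX

Answer: GCSX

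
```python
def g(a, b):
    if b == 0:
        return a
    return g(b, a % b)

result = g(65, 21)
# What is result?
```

g(65, 21) -> g(21, 2) -> g(2, 1) -> g(1, 0) -> 1

Answer: 1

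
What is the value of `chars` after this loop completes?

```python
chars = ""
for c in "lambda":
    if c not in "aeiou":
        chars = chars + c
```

Remove vowels from 'lambda'
`chars` takes the values: "" → "l" → "lm" → "lmb" → "lmbd"

Answer: "lmbd"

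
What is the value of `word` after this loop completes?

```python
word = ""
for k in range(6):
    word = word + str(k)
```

Concatenate digits 0 to 5
`word` takes the values: "" → "0" → "01" → "012" → "0123" → "01234" → "012345"

Answer: "012345"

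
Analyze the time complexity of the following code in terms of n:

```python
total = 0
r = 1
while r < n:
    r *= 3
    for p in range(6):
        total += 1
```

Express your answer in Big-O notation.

Each loop level contributes: log n × 1. Multiplying the contributions gives O(log n).

Answer: O(log n)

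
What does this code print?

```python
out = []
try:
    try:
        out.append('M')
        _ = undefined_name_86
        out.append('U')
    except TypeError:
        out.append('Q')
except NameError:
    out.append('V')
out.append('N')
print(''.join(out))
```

Execution trace: 'M' (try body) → 'V' (outer except NameError) → 'N' (after the try/except). Output: MVN

Answer: MVN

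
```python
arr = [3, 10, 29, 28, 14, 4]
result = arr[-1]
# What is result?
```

Trace:
`arr = [3, 10, 29, 28, 14, 4]` → arr = [3, 10, 29, 28, 14, 4]
`result = arr[-1]` → result = 4
So result = 4

Answer: 4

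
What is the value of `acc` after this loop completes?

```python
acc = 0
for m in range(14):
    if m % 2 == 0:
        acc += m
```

Sum of even numbers 0 to 13
`acc` takes the values: 0 → 2 → 6 → 12 → 20 → 30 → 42

Answer: 42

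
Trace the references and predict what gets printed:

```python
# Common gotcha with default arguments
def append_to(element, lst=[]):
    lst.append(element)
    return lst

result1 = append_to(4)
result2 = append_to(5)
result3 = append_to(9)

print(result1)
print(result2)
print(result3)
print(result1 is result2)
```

Key concept: mutable default argument gotcha.
Step by step:
`result1 = append_to(4)` → result1 = [4]
`result2 = append_to(5)` → result1 = [4, 5] (same object as result2); result2 = [4, 5] (same object as result1)
`result3 = append_to(9)` → result1 = [4, 5, 9] (same object as result2, result3); result2 = [4, 5, 9] (same object as result1, result3); result3 = [4, 5, 9] (same object as result1, result2)
`print(result1)` → prints [4, 5, 9]
`print(result2)` → prints [4, 5, 9]
`print(result3)` → prints [4, 5, 9]
`print(result1 is result2)` → prints True

Answer:
[4, 5, 9]
[4, 5, 9]
[4, 5, 9]
True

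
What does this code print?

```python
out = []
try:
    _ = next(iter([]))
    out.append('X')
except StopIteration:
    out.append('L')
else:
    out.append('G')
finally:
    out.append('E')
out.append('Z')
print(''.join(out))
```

Execution trace: 'L' (except StopIteration) → 'E' (finally) → 'Z' (after the try/except). Output: LEZ

Answer: LEZ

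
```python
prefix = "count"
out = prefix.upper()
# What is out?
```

Trace:
`prefix = "count"` → prefix = 'count'
`out = prefix.upper()` → out = 'COUNT'
So out = 'COUNT'

Answer: 'COUNT'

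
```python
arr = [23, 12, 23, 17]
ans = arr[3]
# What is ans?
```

Trace:
`arr = [23, 12, 23, 17]` → arr = [23, 12, 23, 17]
`ans = arr[3]` → ans = 17
So ans = 17

Answer: 17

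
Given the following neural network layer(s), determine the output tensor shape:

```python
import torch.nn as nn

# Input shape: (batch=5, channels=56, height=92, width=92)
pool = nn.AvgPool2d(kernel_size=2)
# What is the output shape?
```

Input: (5, 56, 92, 92) -> Output: (5, 56, 46, 46)

Answer: (5, 56, 46, 46)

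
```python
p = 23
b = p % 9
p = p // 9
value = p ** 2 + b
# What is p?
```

Trace:
`p = 23` → p = 23
`b = p % 9` → b = 5
`p = p // 9` → p = 2
`value = p ** 2 + b` → value = 9
So p = 2

Answer: 2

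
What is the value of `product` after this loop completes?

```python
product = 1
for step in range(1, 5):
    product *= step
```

4! = 24
`product` takes the values: 1 → 2 → 6 → 24

Answer: 24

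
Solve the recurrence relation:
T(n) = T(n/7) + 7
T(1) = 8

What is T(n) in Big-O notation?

Each step divides n by 7 and adds 7. After log_7(n) steps we reach T(1)=8. So T(n) = 7·log_7(n) + 8 = O(log n).

Answer: O(log n)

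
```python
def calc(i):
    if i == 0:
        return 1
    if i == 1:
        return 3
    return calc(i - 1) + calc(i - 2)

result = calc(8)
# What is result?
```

Build up from base cases: calc(0)=1, calc(1)=3, calc(2)=4, calc(3)=7, calc(4)=11, calc(5)=18, calc(6)=29, ..., calc(8)=76

Answer: 76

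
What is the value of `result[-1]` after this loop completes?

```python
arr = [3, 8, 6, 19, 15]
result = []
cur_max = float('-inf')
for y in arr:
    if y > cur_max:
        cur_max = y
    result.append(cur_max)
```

Running max ends at 19
`result` takes the values: [] → [3] → [3, 8] → [3, 8, 8] → [3, 8, 8, 19] → [3, 8, 8, 19, 19]
So `result[-1]` = 19

Answer: 19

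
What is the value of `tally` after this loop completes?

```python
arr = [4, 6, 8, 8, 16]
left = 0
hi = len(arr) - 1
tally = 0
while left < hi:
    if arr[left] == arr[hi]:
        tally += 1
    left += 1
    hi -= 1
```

Count matching pairs from ends
`tally` takes the values: 0

Answer: 0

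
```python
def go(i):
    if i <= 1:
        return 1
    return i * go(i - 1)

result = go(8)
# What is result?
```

go(8) = 8 * 7 * 6 * 5 * 4 * 3 * 2 * 1 = 40320

Answer: 40320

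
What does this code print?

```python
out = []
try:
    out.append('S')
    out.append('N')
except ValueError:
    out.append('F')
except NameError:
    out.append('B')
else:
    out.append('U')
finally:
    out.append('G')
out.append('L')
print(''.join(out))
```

Execution trace: 'S' (try body) → 'N' (try body, no exception) → 'U' (else) → 'G' (finally) → 'L' (after the try/except). Output: SNUGL

Answer: SNUGL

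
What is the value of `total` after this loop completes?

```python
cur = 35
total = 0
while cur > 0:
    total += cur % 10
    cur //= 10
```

Sum digits of 35
`total` takes the values: 0 → 5 → 8

Answer: 8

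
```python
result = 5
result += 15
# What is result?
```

Trace:
`result = 5` → result = 5
`result += 15` → result = 20
So result = 20

Answer: 20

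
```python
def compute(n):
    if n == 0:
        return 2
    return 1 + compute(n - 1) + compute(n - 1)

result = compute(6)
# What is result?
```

compute(n) = 1 + 2·compute(n-1), compute(0)=2. Closed form: (2+1)·2^6 - 1 = 191.

Answer: 191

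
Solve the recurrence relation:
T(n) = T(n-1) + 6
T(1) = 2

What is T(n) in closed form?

Unrolling: T(n) = T(1) + 6·(n-1) = 2 + 6(n-1) = 6n - 4.

Answer: T(n) = 6n - 4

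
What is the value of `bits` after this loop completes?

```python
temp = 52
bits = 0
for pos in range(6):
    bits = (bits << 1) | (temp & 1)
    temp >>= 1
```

Reverse lowest 6 bits of 52
`bits` takes the values: 0 → 1 → 2 → 5 → 11

Answer: 11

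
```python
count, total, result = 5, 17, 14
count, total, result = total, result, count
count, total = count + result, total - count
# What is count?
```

Trace:
`count, total, result = 5, 17, 14` → count = 5; total = 17; result = 14
`count, total, result = total, result, count` → count = 17; total = 14; result = 5
`count, total = count + result, total - count` → count = 22; total = -3
So count = 22

Answer: 22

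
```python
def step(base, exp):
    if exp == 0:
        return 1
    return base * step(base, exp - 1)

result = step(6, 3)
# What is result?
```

step(6, 3) = 6 * 6 * 6 = 216

Answer: 216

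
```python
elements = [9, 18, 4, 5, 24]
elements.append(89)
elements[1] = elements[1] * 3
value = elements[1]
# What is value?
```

Trace:
`elements = [9, 18, 4, 5, 24]` → elements = [9, 18, 4, 5, 24]
`elements.append(89)` → elements = [9, 18, 4, 5, 24, 89]
`elements[1] = elements[1] * 3` → elements = [9, 54, 4, 5, 24, 89]
`value = elements[1]` → value = 54
So value = 54

Answer: 54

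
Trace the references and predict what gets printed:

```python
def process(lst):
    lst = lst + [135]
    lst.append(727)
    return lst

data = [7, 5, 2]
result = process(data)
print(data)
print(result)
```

Key concept: rebinding parameter vs mutation.
Step by step:
`data = [7, 5, 2]` → data = [7, 5, 2]
`result = process(data)` → result = [7, 5, 2, 135, 727]
`print(data)` → prints [7, 5, 2]
`print(result)` → prints [7, 5, 2, 135, 727]

Answer:
[7, 5, 2]
[7, 5, 2, 135, 727]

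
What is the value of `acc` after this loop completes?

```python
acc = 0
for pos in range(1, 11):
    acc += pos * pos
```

Sum of squares 1² to 10² = 385
`acc` takes the values: 0 → 1 → 5 → 14 → 30 → 55 → 91 → 140 → 204 → 285 → 385

Answer: 385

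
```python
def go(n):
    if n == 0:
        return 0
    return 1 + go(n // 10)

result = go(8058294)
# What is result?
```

Count of digits of 8058294: 7

Answer: 7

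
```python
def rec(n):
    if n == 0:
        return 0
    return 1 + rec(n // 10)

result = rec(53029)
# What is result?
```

Count of digits of 53029: 5

Answer: 5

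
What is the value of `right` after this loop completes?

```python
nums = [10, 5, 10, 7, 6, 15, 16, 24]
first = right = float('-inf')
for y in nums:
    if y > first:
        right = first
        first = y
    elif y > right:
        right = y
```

Second largest (with repeats) in [10, 5, 10, 7, 6, 15, 16, 24]
`right` takes the values: -inf → 5 → 10 → 15 → 16

Answer: 16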